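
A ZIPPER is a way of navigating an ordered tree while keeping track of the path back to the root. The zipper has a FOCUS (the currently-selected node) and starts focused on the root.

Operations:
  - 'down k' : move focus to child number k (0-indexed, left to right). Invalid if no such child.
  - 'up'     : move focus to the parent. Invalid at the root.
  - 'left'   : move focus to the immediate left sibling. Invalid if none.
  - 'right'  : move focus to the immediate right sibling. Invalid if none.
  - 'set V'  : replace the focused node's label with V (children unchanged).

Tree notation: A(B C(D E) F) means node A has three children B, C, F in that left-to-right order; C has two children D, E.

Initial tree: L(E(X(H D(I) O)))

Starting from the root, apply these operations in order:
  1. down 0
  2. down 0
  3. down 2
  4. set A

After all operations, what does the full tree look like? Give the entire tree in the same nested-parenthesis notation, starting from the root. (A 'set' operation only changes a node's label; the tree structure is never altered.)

Answer: L(E(X(H D(I) A)))

Derivation:
Step 1 (down 0): focus=E path=0 depth=1 children=['X'] left=[] right=[] parent=L
Step 2 (down 0): focus=X path=0/0 depth=2 children=['H', 'D', 'O'] left=[] right=[] parent=E
Step 3 (down 2): focus=O path=0/0/2 depth=3 children=[] left=['H', 'D'] right=[] parent=X
Step 4 (set A): focus=A path=0/0/2 depth=3 children=[] left=['H', 'D'] right=[] parent=X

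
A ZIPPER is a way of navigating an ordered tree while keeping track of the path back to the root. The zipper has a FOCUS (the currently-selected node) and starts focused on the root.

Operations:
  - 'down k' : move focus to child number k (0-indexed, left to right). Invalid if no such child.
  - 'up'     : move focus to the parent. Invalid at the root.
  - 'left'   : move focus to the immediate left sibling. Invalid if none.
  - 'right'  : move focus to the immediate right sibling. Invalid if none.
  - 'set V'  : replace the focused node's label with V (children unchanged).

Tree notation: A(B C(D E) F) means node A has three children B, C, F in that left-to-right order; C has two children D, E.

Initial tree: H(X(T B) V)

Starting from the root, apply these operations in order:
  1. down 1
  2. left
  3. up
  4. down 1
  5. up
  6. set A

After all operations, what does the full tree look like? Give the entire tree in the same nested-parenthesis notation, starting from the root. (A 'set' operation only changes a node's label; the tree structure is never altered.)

Answer: A(X(T B) V)

Derivation:
Step 1 (down 1): focus=V path=1 depth=1 children=[] left=['X'] right=[] parent=H
Step 2 (left): focus=X path=0 depth=1 children=['T', 'B'] left=[] right=['V'] parent=H
Step 3 (up): focus=H path=root depth=0 children=['X', 'V'] (at root)
Step 4 (down 1): focus=V path=1 depth=1 children=[] left=['X'] right=[] parent=H
Step 5 (up): focus=H path=root depth=0 children=['X', 'V'] (at root)
Step 6 (set A): focus=A path=root depth=0 children=['X', 'V'] (at root)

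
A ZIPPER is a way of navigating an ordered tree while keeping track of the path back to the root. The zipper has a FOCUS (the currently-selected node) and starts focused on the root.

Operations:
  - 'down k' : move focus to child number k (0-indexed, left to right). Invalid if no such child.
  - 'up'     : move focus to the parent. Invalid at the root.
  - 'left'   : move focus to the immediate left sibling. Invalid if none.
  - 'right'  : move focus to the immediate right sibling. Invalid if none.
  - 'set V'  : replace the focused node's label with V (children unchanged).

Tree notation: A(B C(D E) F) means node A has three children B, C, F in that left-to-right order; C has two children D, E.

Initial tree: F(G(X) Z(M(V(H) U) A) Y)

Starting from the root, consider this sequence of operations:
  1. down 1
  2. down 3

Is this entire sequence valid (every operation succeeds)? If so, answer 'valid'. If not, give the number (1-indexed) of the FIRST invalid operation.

Answer: 2

Derivation:
Step 1 (down 1): focus=Z path=1 depth=1 children=['M', 'A'] left=['G'] right=['Y'] parent=F
Step 2 (down 3): INVALID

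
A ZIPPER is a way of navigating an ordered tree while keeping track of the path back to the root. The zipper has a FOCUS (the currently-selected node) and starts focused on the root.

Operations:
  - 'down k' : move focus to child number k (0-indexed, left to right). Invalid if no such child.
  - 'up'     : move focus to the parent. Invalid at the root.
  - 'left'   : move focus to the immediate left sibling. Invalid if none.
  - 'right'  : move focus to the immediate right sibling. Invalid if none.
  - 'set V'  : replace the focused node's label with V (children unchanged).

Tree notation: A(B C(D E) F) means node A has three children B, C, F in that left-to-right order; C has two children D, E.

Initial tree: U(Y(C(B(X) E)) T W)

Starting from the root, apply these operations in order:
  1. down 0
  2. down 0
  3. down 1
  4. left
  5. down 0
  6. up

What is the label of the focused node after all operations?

Answer: B

Derivation:
Step 1 (down 0): focus=Y path=0 depth=1 children=['C'] left=[] right=['T', 'W'] parent=U
Step 2 (down 0): focus=C path=0/0 depth=2 children=['B', 'E'] left=[] right=[] parent=Y
Step 3 (down 1): focus=E path=0/0/1 depth=3 children=[] left=['B'] right=[] parent=C
Step 4 (left): focus=B path=0/0/0 depth=3 children=['X'] left=[] right=['E'] parent=C
Step 5 (down 0): focus=X path=0/0/0/0 depth=4 children=[] left=[] right=[] parent=B
Step 6 (up): focus=B path=0/0/0 depth=3 children=['X'] left=[] right=['E'] parent=C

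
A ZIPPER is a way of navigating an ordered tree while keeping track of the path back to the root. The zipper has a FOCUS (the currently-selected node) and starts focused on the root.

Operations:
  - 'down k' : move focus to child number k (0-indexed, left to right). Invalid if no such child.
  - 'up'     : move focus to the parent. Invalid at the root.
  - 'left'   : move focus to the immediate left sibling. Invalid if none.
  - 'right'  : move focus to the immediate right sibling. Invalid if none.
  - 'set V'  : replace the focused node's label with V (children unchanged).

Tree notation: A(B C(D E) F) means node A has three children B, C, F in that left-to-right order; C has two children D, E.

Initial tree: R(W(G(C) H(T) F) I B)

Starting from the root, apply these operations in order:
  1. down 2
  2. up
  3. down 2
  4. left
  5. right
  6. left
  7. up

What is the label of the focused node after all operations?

Step 1 (down 2): focus=B path=2 depth=1 children=[] left=['W', 'I'] right=[] parent=R
Step 2 (up): focus=R path=root depth=0 children=['W', 'I', 'B'] (at root)
Step 3 (down 2): focus=B path=2 depth=1 children=[] left=['W', 'I'] right=[] parent=R
Step 4 (left): focus=I path=1 depth=1 children=[] left=['W'] right=['B'] parent=R
Step 5 (right): focus=B path=2 depth=1 children=[] left=['W', 'I'] right=[] parent=R
Step 6 (left): focus=I path=1 depth=1 children=[] left=['W'] right=['B'] parent=R
Step 7 (up): focus=R path=root depth=0 children=['W', 'I', 'B'] (at root)

Answer: R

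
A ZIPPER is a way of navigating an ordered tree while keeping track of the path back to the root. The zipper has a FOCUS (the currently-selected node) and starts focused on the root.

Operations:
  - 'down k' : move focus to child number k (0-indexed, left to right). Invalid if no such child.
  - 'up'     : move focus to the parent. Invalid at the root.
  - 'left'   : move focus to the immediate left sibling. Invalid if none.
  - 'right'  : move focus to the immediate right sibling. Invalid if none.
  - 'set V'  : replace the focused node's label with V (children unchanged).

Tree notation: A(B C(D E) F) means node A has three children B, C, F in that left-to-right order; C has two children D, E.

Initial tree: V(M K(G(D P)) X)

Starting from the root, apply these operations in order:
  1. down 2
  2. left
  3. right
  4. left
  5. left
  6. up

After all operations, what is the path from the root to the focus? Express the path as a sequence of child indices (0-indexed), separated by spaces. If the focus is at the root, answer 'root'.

Answer: root

Derivation:
Step 1 (down 2): focus=X path=2 depth=1 children=[] left=['M', 'K'] right=[] parent=V
Step 2 (left): focus=K path=1 depth=1 children=['G'] left=['M'] right=['X'] parent=V
Step 3 (right): focus=X path=2 depth=1 children=[] left=['M', 'K'] right=[] parent=V
Step 4 (left): focus=K path=1 depth=1 children=['G'] left=['M'] right=['X'] parent=V
Step 5 (left): focus=M path=0 depth=1 children=[] left=[] right=['K', 'X'] parent=V
Step 6 (up): focus=V path=root depth=0 children=['M', 'K', 'X'] (at root)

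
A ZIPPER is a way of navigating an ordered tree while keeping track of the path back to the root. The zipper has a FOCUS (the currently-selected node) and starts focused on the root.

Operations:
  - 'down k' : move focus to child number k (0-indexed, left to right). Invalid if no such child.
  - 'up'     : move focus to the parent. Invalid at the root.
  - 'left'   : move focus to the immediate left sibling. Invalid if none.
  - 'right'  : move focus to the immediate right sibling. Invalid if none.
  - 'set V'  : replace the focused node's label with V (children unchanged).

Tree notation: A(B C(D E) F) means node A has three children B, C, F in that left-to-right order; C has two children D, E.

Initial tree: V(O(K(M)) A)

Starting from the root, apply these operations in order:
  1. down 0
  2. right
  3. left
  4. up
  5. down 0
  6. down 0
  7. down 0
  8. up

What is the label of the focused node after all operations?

Answer: K

Derivation:
Step 1 (down 0): focus=O path=0 depth=1 children=['K'] left=[] right=['A'] parent=V
Step 2 (right): focus=A path=1 depth=1 children=[] left=['O'] right=[] parent=V
Step 3 (left): focus=O path=0 depth=1 children=['K'] left=[] right=['A'] parent=V
Step 4 (up): focus=V path=root depth=0 children=['O', 'A'] (at root)
Step 5 (down 0): focus=O path=0 depth=1 children=['K'] left=[] right=['A'] parent=V
Step 6 (down 0): focus=K path=0/0 depth=2 children=['M'] left=[] right=[] parent=O
Step 7 (down 0): focus=M path=0/0/0 depth=3 children=[] left=[] right=[] parent=K
Step 8 (up): focus=K path=0/0 depth=2 children=['M'] left=[] right=[] parent=O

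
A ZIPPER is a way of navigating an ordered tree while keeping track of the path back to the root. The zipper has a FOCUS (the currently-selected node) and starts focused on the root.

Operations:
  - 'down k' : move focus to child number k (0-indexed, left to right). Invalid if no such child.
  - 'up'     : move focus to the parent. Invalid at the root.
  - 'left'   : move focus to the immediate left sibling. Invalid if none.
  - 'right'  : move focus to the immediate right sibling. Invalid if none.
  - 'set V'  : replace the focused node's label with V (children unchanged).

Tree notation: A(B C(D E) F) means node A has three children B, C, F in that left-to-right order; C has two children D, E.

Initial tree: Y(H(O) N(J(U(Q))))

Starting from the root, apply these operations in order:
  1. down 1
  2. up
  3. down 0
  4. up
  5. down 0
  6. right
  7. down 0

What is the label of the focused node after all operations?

Step 1 (down 1): focus=N path=1 depth=1 children=['J'] left=['H'] right=[] parent=Y
Step 2 (up): focus=Y path=root depth=0 children=['H', 'N'] (at root)
Step 3 (down 0): focus=H path=0 depth=1 children=['O'] left=[] right=['N'] parent=Y
Step 4 (up): focus=Y path=root depth=0 children=['H', 'N'] (at root)
Step 5 (down 0): focus=H path=0 depth=1 children=['O'] left=[] right=['N'] parent=Y
Step 6 (right): focus=N path=1 depth=1 children=['J'] left=['H'] right=[] parent=Y
Step 7 (down 0): focus=J path=1/0 depth=2 children=['U'] left=[] right=[] parent=N

Answer: J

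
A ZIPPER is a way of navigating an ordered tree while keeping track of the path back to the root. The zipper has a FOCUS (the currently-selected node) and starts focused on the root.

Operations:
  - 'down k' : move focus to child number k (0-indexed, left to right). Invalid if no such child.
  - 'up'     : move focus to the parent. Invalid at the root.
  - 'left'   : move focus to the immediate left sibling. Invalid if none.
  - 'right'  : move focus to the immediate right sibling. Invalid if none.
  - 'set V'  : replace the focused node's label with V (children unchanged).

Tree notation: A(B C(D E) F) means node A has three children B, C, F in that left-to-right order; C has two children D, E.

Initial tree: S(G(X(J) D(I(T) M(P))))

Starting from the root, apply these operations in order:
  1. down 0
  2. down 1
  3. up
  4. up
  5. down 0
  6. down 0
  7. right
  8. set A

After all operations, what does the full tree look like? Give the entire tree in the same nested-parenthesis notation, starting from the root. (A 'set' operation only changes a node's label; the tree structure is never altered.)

Answer: S(G(X(J) A(I(T) M(P))))

Derivation:
Step 1 (down 0): focus=G path=0 depth=1 children=['X', 'D'] left=[] right=[] parent=S
Step 2 (down 1): focus=D path=0/1 depth=2 children=['I', 'M'] left=['X'] right=[] parent=G
Step 3 (up): focus=G path=0 depth=1 children=['X', 'D'] left=[] right=[] parent=S
Step 4 (up): focus=S path=root depth=0 children=['G'] (at root)
Step 5 (down 0): focus=G path=0 depth=1 children=['X', 'D'] left=[] right=[] parent=S
Step 6 (down 0): focus=X path=0/0 depth=2 children=['J'] left=[] right=['D'] parent=G
Step 7 (right): focus=D path=0/1 depth=2 children=['I', 'M'] left=['X'] right=[] parent=G
Step 8 (set A): focus=A path=0/1 depth=2 children=['I', 'M'] left=['X'] right=[] parent=G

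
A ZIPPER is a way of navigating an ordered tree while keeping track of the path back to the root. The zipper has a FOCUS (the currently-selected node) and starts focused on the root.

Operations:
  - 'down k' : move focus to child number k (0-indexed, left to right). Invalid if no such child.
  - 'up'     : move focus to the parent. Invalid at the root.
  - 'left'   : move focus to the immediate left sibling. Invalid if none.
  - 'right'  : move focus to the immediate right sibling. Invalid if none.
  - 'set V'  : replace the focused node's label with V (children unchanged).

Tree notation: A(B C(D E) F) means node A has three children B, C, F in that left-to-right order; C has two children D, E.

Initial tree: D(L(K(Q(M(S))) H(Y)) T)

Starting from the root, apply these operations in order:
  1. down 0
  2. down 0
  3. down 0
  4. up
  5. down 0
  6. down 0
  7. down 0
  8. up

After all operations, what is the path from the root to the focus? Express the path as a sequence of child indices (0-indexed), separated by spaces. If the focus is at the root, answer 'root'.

Step 1 (down 0): focus=L path=0 depth=1 children=['K', 'H'] left=[] right=['T'] parent=D
Step 2 (down 0): focus=K path=0/0 depth=2 children=['Q'] left=[] right=['H'] parent=L
Step 3 (down 0): focus=Q path=0/0/0 depth=3 children=['M'] left=[] right=[] parent=K
Step 4 (up): focus=K path=0/0 depth=2 children=['Q'] left=[] right=['H'] parent=L
Step 5 (down 0): focus=Q path=0/0/0 depth=3 children=['M'] left=[] right=[] parent=K
Step 6 (down 0): focus=M path=0/0/0/0 depth=4 children=['S'] left=[] right=[] parent=Q
Step 7 (down 0): focus=S path=0/0/0/0/0 depth=5 children=[] left=[] right=[] parent=M
Step 8 (up): focus=M path=0/0/0/0 depth=4 children=['S'] left=[] right=[] parent=Q

Answer: 0 0 0 0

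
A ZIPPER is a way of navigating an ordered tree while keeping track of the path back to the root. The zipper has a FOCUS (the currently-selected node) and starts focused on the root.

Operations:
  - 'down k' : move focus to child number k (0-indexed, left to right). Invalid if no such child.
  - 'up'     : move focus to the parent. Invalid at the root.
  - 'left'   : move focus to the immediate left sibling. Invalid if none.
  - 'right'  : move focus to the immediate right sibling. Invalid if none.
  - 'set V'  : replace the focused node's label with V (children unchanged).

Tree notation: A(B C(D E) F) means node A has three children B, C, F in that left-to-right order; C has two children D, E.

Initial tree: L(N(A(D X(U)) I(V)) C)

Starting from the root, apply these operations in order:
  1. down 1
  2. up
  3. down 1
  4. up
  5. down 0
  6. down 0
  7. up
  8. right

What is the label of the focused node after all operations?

Answer: C

Derivation:
Step 1 (down 1): focus=C path=1 depth=1 children=[] left=['N'] right=[] parent=L
Step 2 (up): focus=L path=root depth=0 children=['N', 'C'] (at root)
Step 3 (down 1): focus=C path=1 depth=1 children=[] left=['N'] right=[] parent=L
Step 4 (up): focus=L path=root depth=0 children=['N', 'C'] (at root)
Step 5 (down 0): focus=N path=0 depth=1 children=['A', 'I'] left=[] right=['C'] parent=L
Step 6 (down 0): focus=A path=0/0 depth=2 children=['D', 'X'] left=[] right=['I'] parent=N
Step 7 (up): focus=N path=0 depth=1 children=['A', 'I'] left=[] right=['C'] parent=L
Step 8 (right): focus=C path=1 depth=1 children=[] left=['N'] right=[] parent=L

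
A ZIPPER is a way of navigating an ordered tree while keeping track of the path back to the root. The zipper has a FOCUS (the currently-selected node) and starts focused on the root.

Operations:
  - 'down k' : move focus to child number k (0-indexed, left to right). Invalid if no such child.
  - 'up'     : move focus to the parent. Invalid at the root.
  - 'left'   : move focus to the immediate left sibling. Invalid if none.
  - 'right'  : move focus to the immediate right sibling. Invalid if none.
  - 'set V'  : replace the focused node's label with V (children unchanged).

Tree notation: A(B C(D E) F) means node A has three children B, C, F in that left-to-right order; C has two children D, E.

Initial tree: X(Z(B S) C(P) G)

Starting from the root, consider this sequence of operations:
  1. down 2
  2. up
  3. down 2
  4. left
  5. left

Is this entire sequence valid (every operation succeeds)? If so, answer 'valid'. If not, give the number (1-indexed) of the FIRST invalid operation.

Answer: valid

Derivation:
Step 1 (down 2): focus=G path=2 depth=1 children=[] left=['Z', 'C'] right=[] parent=X
Step 2 (up): focus=X path=root depth=0 children=['Z', 'C', 'G'] (at root)
Step 3 (down 2): focus=G path=2 depth=1 children=[] left=['Z', 'C'] right=[] parent=X
Step 4 (left): focus=C path=1 depth=1 children=['P'] left=['Z'] right=['G'] parent=X
Step 5 (left): focus=Z path=0 depth=1 children=['B', 'S'] left=[] right=['C', 'G'] parent=X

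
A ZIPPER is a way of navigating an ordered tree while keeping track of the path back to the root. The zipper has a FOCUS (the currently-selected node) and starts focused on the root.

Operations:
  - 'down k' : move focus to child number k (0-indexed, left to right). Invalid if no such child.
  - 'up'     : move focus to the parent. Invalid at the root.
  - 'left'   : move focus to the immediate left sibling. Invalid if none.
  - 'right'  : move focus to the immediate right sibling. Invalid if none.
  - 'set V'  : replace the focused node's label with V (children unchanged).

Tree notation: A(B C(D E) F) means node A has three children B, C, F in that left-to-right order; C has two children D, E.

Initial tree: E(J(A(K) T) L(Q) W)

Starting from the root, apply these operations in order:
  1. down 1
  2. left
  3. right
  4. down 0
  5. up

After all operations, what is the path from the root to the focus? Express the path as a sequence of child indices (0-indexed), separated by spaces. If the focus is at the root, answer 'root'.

Step 1 (down 1): focus=L path=1 depth=1 children=['Q'] left=['J'] right=['W'] parent=E
Step 2 (left): focus=J path=0 depth=1 children=['A', 'T'] left=[] right=['L', 'W'] parent=E
Step 3 (right): focus=L path=1 depth=1 children=['Q'] left=['J'] right=['W'] parent=E
Step 4 (down 0): focus=Q path=1/0 depth=2 children=[] left=[] right=[] parent=L
Step 5 (up): focus=L path=1 depth=1 children=['Q'] left=['J'] right=['W'] parent=E

Answer: 1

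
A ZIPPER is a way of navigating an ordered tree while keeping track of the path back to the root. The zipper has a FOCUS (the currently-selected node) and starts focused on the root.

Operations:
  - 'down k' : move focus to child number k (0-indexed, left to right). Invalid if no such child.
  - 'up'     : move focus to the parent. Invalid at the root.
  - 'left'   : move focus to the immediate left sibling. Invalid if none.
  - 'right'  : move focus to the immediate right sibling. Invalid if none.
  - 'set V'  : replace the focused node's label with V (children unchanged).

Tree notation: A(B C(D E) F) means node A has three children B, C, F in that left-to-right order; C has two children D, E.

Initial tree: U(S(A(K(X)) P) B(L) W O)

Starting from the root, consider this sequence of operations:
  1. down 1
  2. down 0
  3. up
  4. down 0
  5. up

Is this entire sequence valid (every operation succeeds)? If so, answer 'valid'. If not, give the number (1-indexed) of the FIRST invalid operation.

Step 1 (down 1): focus=B path=1 depth=1 children=['L'] left=['S'] right=['W', 'O'] parent=U
Step 2 (down 0): focus=L path=1/0 depth=2 children=[] left=[] right=[] parent=B
Step 3 (up): focus=B path=1 depth=1 children=['L'] left=['S'] right=['W', 'O'] parent=U
Step 4 (down 0): focus=L path=1/0 depth=2 children=[] left=[] right=[] parent=B
Step 5 (up): focus=B path=1 depth=1 children=['L'] left=['S'] right=['W', 'O'] parent=U

Answer: valid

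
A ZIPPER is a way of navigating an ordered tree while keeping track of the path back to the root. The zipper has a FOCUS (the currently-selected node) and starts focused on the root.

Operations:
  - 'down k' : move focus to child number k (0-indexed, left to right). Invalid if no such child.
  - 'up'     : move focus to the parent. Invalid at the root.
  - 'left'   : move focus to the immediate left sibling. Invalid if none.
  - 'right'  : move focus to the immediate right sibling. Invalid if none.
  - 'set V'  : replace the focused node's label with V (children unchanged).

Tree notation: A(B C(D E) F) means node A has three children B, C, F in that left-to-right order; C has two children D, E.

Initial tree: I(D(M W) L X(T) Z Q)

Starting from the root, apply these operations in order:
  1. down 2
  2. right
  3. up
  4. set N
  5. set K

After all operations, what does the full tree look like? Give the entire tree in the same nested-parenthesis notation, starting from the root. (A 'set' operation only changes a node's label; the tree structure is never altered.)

Answer: K(D(M W) L X(T) Z Q)

Derivation:
Step 1 (down 2): focus=X path=2 depth=1 children=['T'] left=['D', 'L'] right=['Z', 'Q'] parent=I
Step 2 (right): focus=Z path=3 depth=1 children=[] left=['D', 'L', 'X'] right=['Q'] parent=I
Step 3 (up): focus=I path=root depth=0 children=['D', 'L', 'X', 'Z', 'Q'] (at root)
Step 4 (set N): focus=N path=root depth=0 children=['D', 'L', 'X', 'Z', 'Q'] (at root)
Step 5 (set K): focus=K path=root depth=0 children=['D', 'L', 'X', 'Z', 'Q'] (at root)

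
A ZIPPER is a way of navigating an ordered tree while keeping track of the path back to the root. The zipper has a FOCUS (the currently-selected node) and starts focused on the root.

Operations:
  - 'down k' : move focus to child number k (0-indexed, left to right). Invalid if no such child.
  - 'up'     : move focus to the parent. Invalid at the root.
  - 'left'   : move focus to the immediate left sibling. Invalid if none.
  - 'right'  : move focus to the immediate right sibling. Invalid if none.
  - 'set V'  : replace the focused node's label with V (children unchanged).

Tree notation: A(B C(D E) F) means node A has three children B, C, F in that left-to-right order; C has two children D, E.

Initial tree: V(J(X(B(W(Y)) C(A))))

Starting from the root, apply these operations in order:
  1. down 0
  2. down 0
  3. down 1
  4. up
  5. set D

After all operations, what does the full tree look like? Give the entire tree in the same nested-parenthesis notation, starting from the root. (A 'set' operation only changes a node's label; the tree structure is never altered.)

Answer: V(J(D(B(W(Y)) C(A))))

Derivation:
Step 1 (down 0): focus=J path=0 depth=1 children=['X'] left=[] right=[] parent=V
Step 2 (down 0): focus=X path=0/0 depth=2 children=['B', 'C'] left=[] right=[] parent=J
Step 3 (down 1): focus=C path=0/0/1 depth=3 children=['A'] left=['B'] right=[] parent=X
Step 4 (up): focus=X path=0/0 depth=2 children=['B', 'C'] left=[] right=[] parent=J
Step 5 (set D): focus=D path=0/0 depth=2 children=['B', 'C'] left=[] right=[] parent=J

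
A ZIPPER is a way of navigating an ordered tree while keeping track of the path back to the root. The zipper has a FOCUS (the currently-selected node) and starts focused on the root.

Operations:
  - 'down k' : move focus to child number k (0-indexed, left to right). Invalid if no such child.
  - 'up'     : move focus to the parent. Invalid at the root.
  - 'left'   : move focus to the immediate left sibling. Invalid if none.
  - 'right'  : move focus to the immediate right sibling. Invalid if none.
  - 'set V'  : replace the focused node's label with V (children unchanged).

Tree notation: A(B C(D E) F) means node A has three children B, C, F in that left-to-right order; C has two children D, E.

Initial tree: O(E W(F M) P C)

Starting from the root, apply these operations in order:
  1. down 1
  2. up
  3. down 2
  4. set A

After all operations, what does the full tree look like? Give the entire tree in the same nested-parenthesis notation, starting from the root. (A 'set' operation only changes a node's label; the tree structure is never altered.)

Answer: O(E W(F M) A C)

Derivation:
Step 1 (down 1): focus=W path=1 depth=1 children=['F', 'M'] left=['E'] right=['P', 'C'] parent=O
Step 2 (up): focus=O path=root depth=0 children=['E', 'W', 'P', 'C'] (at root)
Step 3 (down 2): focus=P path=2 depth=1 children=[] left=['E', 'W'] right=['C'] parent=O
Step 4 (set A): focus=A path=2 depth=1 children=[] left=['E', 'W'] right=['C'] parent=O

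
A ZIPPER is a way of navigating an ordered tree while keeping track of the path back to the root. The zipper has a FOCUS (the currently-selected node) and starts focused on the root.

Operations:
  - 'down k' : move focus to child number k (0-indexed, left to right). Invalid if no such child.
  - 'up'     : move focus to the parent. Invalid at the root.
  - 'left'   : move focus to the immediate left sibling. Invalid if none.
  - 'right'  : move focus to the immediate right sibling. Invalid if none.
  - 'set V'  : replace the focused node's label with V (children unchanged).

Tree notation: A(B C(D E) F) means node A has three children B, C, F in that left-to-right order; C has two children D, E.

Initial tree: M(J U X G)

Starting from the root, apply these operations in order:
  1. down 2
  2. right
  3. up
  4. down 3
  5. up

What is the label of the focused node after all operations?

Step 1 (down 2): focus=X path=2 depth=1 children=[] left=['J', 'U'] right=['G'] parent=M
Step 2 (right): focus=G path=3 depth=1 children=[] left=['J', 'U', 'X'] right=[] parent=M
Step 3 (up): focus=M path=root depth=0 children=['J', 'U', 'X', 'G'] (at root)
Step 4 (down 3): focus=G path=3 depth=1 children=[] left=['J', 'U', 'X'] right=[] parent=M
Step 5 (up): focus=M path=root depth=0 children=['J', 'U', 'X', 'G'] (at root)

Answer: M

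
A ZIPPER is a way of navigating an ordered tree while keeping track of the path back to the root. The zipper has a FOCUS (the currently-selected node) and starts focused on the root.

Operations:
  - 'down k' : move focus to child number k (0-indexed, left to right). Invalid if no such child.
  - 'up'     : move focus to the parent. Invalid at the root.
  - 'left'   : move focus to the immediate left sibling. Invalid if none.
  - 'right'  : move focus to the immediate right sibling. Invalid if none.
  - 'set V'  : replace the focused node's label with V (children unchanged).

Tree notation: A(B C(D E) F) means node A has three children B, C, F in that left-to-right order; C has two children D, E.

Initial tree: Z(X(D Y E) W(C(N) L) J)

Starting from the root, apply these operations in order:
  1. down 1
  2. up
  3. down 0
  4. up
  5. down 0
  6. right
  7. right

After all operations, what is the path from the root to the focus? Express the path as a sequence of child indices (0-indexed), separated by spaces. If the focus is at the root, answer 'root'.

Step 1 (down 1): focus=W path=1 depth=1 children=['C', 'L'] left=['X'] right=['J'] parent=Z
Step 2 (up): focus=Z path=root depth=0 children=['X', 'W', 'J'] (at root)
Step 3 (down 0): focus=X path=0 depth=1 children=['D', 'Y', 'E'] left=[] right=['W', 'J'] parent=Z
Step 4 (up): focus=Z path=root depth=0 children=['X', 'W', 'J'] (at root)
Step 5 (down 0): focus=X path=0 depth=1 children=['D', 'Y', 'E'] left=[] right=['W', 'J'] parent=Z
Step 6 (right): focus=W path=1 depth=1 children=['C', 'L'] left=['X'] right=['J'] parent=Z
Step 7 (right): focus=J path=2 depth=1 children=[] left=['X', 'W'] right=[] parent=Z

Answer: 2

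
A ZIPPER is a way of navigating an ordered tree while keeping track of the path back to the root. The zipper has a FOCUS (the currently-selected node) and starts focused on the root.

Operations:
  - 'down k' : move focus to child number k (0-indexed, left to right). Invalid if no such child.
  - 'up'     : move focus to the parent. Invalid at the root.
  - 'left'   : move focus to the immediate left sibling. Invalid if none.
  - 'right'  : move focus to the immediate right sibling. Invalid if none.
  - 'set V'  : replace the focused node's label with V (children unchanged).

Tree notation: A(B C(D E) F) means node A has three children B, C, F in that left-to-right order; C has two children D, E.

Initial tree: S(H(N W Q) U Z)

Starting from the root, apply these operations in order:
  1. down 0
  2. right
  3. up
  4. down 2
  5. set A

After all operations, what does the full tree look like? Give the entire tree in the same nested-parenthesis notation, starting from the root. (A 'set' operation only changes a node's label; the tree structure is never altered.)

Step 1 (down 0): focus=H path=0 depth=1 children=['N', 'W', 'Q'] left=[] right=['U', 'Z'] parent=S
Step 2 (right): focus=U path=1 depth=1 children=[] left=['H'] right=['Z'] parent=S
Step 3 (up): focus=S path=root depth=0 children=['H', 'U', 'Z'] (at root)
Step 4 (down 2): focus=Z path=2 depth=1 children=[] left=['H', 'U'] right=[] parent=S
Step 5 (set A): focus=A path=2 depth=1 children=[] left=['H', 'U'] right=[] parent=S

Answer: S(H(N W Q) U A)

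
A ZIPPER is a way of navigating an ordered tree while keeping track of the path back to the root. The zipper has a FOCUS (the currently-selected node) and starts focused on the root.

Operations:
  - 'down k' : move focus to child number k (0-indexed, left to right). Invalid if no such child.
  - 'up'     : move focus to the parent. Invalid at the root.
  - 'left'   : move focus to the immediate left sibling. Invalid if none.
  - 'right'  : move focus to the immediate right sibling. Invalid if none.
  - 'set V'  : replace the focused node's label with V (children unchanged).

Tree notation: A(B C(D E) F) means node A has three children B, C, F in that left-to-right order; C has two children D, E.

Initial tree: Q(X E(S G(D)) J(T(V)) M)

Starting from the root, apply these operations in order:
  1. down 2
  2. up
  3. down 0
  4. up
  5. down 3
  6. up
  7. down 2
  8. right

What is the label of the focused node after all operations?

Step 1 (down 2): focus=J path=2 depth=1 children=['T'] left=['X', 'E'] right=['M'] parent=Q
Step 2 (up): focus=Q path=root depth=0 children=['X', 'E', 'J', 'M'] (at root)
Step 3 (down 0): focus=X path=0 depth=1 children=[] left=[] right=['E', 'J', 'M'] parent=Q
Step 4 (up): focus=Q path=root depth=0 children=['X', 'E', 'J', 'M'] (at root)
Step 5 (down 3): focus=M path=3 depth=1 children=[] left=['X', 'E', 'J'] right=[] parent=Q
Step 6 (up): focus=Q path=root depth=0 children=['X', 'E', 'J', 'M'] (at root)
Step 7 (down 2): focus=J path=2 depth=1 children=['T'] left=['X', 'E'] right=['M'] parent=Q
Step 8 (right): focus=M path=3 depth=1 children=[] left=['X', 'E', 'J'] right=[] parent=Q

Answer: M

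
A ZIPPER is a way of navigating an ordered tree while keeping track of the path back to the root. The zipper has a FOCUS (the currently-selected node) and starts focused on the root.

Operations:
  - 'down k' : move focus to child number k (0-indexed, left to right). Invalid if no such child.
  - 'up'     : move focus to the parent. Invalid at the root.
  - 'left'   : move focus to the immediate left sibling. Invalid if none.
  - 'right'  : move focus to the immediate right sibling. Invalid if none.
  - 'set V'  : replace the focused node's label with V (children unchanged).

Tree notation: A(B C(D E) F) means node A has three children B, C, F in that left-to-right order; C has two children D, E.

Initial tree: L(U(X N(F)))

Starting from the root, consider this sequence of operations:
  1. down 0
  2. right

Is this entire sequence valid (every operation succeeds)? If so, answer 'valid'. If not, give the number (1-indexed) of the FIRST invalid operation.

Answer: 2

Derivation:
Step 1 (down 0): focus=U path=0 depth=1 children=['X', 'N'] left=[] right=[] parent=L
Step 2 (right): INVALID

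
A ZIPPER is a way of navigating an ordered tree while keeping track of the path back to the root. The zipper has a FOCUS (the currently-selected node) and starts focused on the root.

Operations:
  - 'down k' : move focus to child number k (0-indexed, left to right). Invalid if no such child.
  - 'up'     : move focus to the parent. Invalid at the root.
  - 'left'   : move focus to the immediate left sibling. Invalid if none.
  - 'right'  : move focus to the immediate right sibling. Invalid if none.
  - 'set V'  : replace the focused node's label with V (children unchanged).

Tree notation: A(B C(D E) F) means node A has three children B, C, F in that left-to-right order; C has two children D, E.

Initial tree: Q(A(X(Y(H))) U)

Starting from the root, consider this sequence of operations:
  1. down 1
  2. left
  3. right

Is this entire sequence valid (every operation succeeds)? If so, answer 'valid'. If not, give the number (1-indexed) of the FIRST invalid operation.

Step 1 (down 1): focus=U path=1 depth=1 children=[] left=['A'] right=[] parent=Q
Step 2 (left): focus=A path=0 depth=1 children=['X'] left=[] right=['U'] parent=Q
Step 3 (right): focus=U path=1 depth=1 children=[] left=['A'] right=[] parent=Q

Answer: valid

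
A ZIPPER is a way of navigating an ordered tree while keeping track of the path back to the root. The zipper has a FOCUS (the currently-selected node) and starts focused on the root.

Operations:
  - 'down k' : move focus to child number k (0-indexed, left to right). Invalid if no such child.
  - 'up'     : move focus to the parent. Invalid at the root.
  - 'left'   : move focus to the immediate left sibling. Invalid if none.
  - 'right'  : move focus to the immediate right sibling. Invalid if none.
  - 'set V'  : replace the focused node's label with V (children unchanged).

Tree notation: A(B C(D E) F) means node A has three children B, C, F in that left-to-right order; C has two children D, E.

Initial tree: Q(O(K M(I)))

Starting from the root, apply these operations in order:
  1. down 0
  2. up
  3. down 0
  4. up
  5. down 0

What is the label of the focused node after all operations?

Step 1 (down 0): focus=O path=0 depth=1 children=['K', 'M'] left=[] right=[] parent=Q
Step 2 (up): focus=Q path=root depth=0 children=['O'] (at root)
Step 3 (down 0): focus=O path=0 depth=1 children=['K', 'M'] left=[] right=[] parent=Q
Step 4 (up): focus=Q path=root depth=0 children=['O'] (at root)
Step 5 (down 0): focus=O path=0 depth=1 children=['K', 'M'] left=[] right=[] parent=Q

Answer: O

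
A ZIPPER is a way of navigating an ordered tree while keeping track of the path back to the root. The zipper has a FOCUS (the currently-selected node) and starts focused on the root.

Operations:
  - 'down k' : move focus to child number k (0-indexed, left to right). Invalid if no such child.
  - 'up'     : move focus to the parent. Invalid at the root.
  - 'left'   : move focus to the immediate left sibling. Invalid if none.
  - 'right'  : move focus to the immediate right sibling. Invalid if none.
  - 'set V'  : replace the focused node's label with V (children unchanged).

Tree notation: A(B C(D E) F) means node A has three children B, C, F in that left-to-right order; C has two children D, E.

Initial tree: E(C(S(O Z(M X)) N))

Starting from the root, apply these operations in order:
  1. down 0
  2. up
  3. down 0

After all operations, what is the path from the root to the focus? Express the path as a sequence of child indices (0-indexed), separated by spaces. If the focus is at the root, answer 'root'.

Step 1 (down 0): focus=C path=0 depth=1 children=['S', 'N'] left=[] right=[] parent=E
Step 2 (up): focus=E path=root depth=0 children=['C'] (at root)
Step 3 (down 0): focus=C path=0 depth=1 children=['S', 'N'] left=[] right=[] parent=E

Answer: 0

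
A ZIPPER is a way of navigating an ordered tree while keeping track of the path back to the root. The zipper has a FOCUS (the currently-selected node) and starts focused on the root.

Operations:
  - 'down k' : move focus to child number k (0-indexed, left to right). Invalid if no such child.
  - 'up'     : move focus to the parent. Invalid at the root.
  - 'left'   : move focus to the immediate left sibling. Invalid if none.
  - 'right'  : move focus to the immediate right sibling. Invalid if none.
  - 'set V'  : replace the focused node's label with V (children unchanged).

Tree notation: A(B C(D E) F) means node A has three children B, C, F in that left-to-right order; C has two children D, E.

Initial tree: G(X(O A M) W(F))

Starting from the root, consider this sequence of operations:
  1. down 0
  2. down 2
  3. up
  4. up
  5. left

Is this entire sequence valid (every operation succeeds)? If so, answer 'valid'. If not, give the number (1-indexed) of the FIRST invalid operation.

Step 1 (down 0): focus=X path=0 depth=1 children=['O', 'A', 'M'] left=[] right=['W'] parent=G
Step 2 (down 2): focus=M path=0/2 depth=2 children=[] left=['O', 'A'] right=[] parent=X
Step 3 (up): focus=X path=0 depth=1 children=['O', 'A', 'M'] left=[] right=['W'] parent=G
Step 4 (up): focus=G path=root depth=0 children=['X', 'W'] (at root)
Step 5 (left): INVALID

Answer: 5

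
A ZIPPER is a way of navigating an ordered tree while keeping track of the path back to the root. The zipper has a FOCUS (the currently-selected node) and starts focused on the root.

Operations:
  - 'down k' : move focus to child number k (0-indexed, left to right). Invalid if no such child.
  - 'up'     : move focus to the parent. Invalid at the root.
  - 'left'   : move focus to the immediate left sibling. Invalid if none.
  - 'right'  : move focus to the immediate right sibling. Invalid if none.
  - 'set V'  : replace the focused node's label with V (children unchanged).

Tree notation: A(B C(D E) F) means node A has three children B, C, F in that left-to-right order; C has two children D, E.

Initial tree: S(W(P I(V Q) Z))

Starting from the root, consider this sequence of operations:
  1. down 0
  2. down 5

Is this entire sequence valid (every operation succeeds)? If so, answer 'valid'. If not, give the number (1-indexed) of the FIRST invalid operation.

Step 1 (down 0): focus=W path=0 depth=1 children=['P', 'I', 'Z'] left=[] right=[] parent=S
Step 2 (down 5): INVALID

Answer: 2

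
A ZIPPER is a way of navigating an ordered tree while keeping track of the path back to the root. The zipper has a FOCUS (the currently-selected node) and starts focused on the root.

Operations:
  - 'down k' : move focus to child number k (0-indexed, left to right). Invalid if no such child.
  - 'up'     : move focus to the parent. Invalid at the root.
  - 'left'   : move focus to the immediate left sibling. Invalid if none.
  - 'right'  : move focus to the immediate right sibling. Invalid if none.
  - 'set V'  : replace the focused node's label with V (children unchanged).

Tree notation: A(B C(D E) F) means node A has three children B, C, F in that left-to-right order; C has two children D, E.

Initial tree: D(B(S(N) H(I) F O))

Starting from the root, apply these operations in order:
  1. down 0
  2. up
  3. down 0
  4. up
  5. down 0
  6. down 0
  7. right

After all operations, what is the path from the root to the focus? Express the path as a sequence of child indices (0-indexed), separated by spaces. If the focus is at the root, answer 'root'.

Answer: 0 1

Derivation:
Step 1 (down 0): focus=B path=0 depth=1 children=['S', 'H', 'F', 'O'] left=[] right=[] parent=D
Step 2 (up): focus=D path=root depth=0 children=['B'] (at root)
Step 3 (down 0): focus=B path=0 depth=1 children=['S', 'H', 'F', 'O'] left=[] right=[] parent=D
Step 4 (up): focus=D path=root depth=0 children=['B'] (at root)
Step 5 (down 0): focus=B path=0 depth=1 children=['S', 'H', 'F', 'O'] left=[] right=[] parent=D
Step 6 (down 0): focus=S path=0/0 depth=2 children=['N'] left=[] right=['H', 'F', 'O'] parent=B
Step 7 (right): focus=H path=0/1 depth=2 children=['I'] left=['S'] right=['F', 'O'] parent=B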